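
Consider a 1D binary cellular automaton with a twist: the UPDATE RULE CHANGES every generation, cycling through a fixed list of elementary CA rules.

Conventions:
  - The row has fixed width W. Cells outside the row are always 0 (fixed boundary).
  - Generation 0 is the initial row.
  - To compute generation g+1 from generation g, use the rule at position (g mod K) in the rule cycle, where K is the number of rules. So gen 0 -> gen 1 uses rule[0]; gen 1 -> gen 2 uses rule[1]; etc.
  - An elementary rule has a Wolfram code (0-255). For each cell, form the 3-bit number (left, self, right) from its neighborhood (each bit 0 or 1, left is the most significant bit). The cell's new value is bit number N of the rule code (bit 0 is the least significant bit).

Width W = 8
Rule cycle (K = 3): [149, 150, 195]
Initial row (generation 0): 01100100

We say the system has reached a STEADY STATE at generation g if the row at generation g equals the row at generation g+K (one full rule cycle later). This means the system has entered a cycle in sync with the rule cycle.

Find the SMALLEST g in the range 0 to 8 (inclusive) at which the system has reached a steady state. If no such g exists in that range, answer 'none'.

Gen 0: 01100100
Gen 1 (rule 149): 00010111
Gen 2 (rule 150): 00110010
Gen 3 (rule 195): 11010100
Gen 4 (rule 149): 00010111
Gen 5 (rule 150): 00110010
Gen 6 (rule 195): 11010100
Gen 7 (rule 149): 00010111
Gen 8 (rule 150): 00110010
Gen 9 (rule 195): 11010100
Gen 10 (rule 149): 00010111
Gen 11 (rule 150): 00110010

Answer: 1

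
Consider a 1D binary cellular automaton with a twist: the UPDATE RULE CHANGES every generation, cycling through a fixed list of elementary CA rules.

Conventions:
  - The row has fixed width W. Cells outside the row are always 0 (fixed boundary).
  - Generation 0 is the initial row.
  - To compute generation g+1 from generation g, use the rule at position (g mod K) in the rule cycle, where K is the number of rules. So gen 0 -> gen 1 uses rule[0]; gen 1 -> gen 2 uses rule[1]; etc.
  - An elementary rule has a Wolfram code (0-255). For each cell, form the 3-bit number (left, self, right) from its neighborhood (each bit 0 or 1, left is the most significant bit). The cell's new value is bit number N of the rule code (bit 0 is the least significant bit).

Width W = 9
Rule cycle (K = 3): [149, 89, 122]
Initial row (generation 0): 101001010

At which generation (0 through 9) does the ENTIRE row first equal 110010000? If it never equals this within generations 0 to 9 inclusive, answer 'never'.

Gen 0: 101001010
Gen 1 (rule 149): 101101011
Gen 2 (rule 89): 001100011
Gen 3 (rule 122): 011110111
Gen 4 (rule 149): 001100010
Gen 5 (rule 89): 101111001
Gen 6 (rule 122): 011001110
Gen 7 (rule 149): 000100101
Gen 8 (rule 89): 110010000
Gen 9 (rule 122): 111101000

Answer: 8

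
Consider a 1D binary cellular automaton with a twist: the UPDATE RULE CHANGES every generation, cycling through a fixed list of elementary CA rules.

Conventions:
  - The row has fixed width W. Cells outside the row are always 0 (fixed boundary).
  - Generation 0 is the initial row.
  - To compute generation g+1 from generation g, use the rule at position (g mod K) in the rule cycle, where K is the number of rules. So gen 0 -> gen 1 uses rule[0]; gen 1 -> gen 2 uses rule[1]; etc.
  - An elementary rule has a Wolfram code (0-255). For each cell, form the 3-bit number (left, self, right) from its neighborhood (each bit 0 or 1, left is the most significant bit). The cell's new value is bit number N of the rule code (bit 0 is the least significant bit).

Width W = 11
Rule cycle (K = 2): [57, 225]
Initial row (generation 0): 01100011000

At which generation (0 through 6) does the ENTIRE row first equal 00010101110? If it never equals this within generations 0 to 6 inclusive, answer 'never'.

Gen 0: 01100011000
Gen 1 (rule 57): 01011010111
Gen 2 (rule 225): 00101101011
Gen 3 (rule 57): 10011010110
Gen 4 (rule 225): 00001101010
Gen 5 (rule 57): 11101010101
Gen 6 (rule 225): 01110101010

Answer: never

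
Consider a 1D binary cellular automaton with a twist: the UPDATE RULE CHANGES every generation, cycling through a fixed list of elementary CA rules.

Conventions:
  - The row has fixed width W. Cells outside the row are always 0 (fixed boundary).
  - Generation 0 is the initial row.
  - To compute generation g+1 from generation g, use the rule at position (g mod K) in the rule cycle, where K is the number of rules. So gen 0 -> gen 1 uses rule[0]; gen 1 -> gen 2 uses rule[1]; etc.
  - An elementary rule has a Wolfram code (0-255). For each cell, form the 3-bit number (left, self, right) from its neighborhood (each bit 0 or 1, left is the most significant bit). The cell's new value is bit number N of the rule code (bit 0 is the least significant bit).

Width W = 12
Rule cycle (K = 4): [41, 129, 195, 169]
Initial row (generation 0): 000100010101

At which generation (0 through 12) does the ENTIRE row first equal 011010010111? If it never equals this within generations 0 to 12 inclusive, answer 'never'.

Answer: never

Derivation:
Gen 0: 000100010101
Gen 1 (rule 41): 110001001010
Gen 2 (rule 129): 000100000000
Gen 3 (rule 195): 111001111111
Gen 4 (rule 169): 110001111110
Gen 5 (rule 41): 100101000000
Gen 6 (rule 129): 000000011111
Gen 7 (rule 195): 111111101111
Gen 8 (rule 169): 111111011110
Gen 9 (rule 41): 100000110000
Gen 10 (rule 129): 001110000111
Gen 11 (rule 195): 110110111011
Gen 12 (rule 169): 101101110110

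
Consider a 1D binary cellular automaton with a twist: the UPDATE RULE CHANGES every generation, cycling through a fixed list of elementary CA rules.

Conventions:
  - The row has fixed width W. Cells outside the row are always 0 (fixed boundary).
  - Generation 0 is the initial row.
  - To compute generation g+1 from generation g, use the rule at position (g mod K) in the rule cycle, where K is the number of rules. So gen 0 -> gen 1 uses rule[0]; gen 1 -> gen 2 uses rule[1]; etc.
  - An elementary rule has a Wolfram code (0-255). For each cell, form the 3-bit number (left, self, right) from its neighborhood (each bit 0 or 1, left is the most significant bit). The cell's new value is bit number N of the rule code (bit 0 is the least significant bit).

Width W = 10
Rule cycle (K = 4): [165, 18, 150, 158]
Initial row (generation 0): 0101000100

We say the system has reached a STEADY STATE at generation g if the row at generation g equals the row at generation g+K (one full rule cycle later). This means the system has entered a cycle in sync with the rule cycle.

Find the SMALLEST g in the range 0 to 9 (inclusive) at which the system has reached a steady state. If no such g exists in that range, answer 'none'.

Answer: 6

Derivation:
Gen 0: 0101000100
Gen 1 (rule 165): 0111010101
Gen 2 (rule 18): 1000000000
Gen 3 (rule 150): 1100000000
Gen 4 (rule 158): 1010000000
Gen 5 (rule 165): 1110111111
Gen 6 (rule 18): 0000000000
Gen 7 (rule 150): 0000000000
Gen 8 (rule 158): 0000000000
Gen 9 (rule 165): 1111111111
Gen 10 (rule 18): 0000000000
Gen 11 (rule 150): 0000000000
Gen 12 (rule 158): 0000000000
Gen 13 (rule 165): 1111111111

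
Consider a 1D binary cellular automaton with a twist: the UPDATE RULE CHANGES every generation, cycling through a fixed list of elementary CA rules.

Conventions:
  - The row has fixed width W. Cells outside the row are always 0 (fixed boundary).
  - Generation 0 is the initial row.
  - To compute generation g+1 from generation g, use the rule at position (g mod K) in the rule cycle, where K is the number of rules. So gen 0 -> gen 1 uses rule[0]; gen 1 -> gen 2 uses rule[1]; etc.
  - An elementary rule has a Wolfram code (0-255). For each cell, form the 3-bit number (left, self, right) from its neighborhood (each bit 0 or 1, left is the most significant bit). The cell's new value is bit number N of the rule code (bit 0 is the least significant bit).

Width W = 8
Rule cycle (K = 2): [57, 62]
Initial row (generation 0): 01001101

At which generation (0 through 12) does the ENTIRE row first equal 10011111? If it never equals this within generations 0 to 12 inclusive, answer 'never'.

Answer: 5

Derivation:
Gen 0: 01001101
Gen 1 (rule 57): 00101010
Gen 2 (rule 62): 01111111
Gen 3 (rule 57): 01000000
Gen 4 (rule 62): 11100000
Gen 5 (rule 57): 10011111
Gen 6 (rule 62): 11110000
Gen 7 (rule 57): 10001111
Gen 8 (rule 62): 11011000
Gen 9 (rule 57): 10110111
Gen 10 (rule 62): 11101100
Gen 11 (rule 57): 10011011
Gen 12 (rule 62): 11110110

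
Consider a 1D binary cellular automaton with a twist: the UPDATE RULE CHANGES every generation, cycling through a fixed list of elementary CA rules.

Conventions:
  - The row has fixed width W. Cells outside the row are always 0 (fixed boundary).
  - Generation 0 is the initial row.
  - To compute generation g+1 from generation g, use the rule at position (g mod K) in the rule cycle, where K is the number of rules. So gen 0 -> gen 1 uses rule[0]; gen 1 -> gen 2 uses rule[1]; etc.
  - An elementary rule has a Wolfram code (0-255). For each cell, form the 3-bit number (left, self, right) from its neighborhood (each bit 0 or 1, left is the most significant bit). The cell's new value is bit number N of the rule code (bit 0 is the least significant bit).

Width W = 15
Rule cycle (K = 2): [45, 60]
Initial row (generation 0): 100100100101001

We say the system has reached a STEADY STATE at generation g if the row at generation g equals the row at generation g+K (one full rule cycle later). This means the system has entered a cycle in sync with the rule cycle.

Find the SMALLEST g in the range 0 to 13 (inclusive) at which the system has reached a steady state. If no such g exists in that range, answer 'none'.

Answer: none

Derivation:
Gen 0: 100100100101001
Gen 1 (rule 45): 100100100111001
Gen 2 (rule 60): 110110110100101
Gen 3 (rule 45): 101101101100111
Gen 4 (rule 60): 111011011010100
Gen 5 (rule 45): 100110110111101
Gen 6 (rule 60): 110101101100011
Gen 7 (rule 45): 101111011001010
Gen 8 (rule 60): 111000110101111
Gen 9 (rule 45): 100010101111000
Gen 10 (rule 60): 110011111000100
Gen 11 (rule 45): 100010000010101
Gen 12 (rule 60): 110011000011111
Gen 13 (rule 45): 100010011010000
Gen 14 (rule 60): 110011010111000
Gen 15 (rule 45): 100010111100011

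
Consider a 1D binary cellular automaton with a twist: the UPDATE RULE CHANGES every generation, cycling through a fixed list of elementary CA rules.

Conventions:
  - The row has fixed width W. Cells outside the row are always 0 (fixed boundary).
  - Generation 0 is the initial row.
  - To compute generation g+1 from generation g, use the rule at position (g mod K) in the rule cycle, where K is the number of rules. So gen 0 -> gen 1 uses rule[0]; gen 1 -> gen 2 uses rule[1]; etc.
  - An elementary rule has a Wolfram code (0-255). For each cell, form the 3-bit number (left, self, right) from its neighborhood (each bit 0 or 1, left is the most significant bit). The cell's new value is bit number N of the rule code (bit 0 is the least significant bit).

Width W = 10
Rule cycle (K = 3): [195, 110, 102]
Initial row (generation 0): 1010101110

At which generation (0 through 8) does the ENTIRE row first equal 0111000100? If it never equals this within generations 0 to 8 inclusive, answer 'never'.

Answer: never

Derivation:
Gen 0: 1010101110
Gen 1 (rule 195): 0000000110
Gen 2 (rule 110): 0000001110
Gen 3 (rule 102): 0000010010
Gen 4 (rule 195): 1111100100
Gen 5 (rule 110): 1000101100
Gen 6 (rule 102): 1001110100
Gen 7 (rule 195): 0010110001
Gen 8 (rule 110): 0111110011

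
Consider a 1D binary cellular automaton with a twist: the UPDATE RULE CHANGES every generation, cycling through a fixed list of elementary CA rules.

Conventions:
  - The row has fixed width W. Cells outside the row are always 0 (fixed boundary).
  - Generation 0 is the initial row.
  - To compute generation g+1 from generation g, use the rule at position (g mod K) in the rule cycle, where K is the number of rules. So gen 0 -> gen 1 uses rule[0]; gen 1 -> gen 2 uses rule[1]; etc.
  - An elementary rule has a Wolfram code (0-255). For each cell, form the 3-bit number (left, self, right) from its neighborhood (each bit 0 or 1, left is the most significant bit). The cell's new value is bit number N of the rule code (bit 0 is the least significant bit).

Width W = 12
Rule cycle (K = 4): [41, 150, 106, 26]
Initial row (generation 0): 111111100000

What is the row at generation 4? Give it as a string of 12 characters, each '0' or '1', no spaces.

Gen 0: 111111100000
Gen 1 (rule 41): 100000001111
Gen 2 (rule 150): 110000010110
Gen 3 (rule 106): 110000101110
Gen 4 (rule 26): 101001001001

Answer: 101001001001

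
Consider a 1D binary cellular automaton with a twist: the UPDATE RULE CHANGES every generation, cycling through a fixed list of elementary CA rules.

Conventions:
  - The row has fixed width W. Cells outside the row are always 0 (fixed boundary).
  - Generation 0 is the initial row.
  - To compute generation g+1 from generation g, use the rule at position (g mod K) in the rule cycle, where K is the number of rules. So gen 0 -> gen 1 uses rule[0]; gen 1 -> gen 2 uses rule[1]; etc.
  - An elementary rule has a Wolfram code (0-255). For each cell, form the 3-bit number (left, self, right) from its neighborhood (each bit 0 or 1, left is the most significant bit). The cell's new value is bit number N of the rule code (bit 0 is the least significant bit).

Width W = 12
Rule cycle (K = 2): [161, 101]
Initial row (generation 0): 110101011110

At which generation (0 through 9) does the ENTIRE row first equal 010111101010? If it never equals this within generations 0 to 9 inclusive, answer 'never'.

Gen 0: 110101011110
Gen 1 (rule 161): 001010101100
Gen 2 (rule 101): 101111110101
Gen 3 (rule 161): 010111101010
Gen 4 (rule 101): 011000111110
Gen 5 (rule 161): 000010011100
Gen 6 (rule 101): 111010000101
Gen 7 (rule 161): 010100110010
Gen 8 (rule 101): 011100010010
Gen 9 (rule 161): 001001000000

Answer: 3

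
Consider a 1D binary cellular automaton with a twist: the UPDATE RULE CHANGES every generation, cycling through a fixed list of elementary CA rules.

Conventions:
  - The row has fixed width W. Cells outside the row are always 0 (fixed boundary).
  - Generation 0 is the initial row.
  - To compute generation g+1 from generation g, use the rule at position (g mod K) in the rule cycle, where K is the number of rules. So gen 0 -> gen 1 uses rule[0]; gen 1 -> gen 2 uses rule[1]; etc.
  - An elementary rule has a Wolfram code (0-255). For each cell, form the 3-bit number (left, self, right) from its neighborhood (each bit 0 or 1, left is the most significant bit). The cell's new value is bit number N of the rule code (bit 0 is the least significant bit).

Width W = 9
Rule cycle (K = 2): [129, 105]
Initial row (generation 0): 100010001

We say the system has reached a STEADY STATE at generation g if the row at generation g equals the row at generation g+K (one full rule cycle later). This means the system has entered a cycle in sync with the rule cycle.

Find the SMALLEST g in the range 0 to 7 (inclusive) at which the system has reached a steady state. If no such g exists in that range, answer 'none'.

Gen 0: 100010001
Gen 1 (rule 129): 001000100
Gen 2 (rule 105): 100010001
Gen 3 (rule 129): 001000100
Gen 4 (rule 105): 100010001
Gen 5 (rule 129): 001000100
Gen 6 (rule 105): 100010001
Gen 7 (rule 129): 001000100
Gen 8 (rule 105): 100010001
Gen 9 (rule 129): 001000100

Answer: 0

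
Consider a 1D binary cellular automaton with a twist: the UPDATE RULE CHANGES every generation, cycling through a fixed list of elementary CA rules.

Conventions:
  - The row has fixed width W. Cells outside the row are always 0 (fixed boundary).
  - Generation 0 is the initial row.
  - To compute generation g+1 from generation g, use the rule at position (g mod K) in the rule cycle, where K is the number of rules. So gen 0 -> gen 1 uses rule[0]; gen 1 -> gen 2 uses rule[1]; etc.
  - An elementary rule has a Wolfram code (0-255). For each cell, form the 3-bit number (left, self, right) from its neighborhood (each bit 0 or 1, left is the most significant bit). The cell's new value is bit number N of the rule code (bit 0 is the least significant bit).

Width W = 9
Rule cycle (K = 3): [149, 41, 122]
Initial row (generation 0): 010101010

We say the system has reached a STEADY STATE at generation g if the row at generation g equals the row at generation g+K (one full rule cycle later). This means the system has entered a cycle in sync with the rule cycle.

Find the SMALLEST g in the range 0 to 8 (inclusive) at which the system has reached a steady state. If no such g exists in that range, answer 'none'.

Gen 0: 010101010
Gen 1 (rule 149): 010101011
Gen 2 (rule 41): 001010110
Gen 3 (rule 122): 010101111
Gen 4 (rule 149): 010100110
Gen 5 (rule 41): 001000100
Gen 6 (rule 122): 010101010
Gen 7 (rule 149): 010101011
Gen 8 (rule 41): 001010110
Gen 9 (rule 122): 010101111
Gen 10 (rule 149): 010100110
Gen 11 (rule 41): 001000100

Answer: none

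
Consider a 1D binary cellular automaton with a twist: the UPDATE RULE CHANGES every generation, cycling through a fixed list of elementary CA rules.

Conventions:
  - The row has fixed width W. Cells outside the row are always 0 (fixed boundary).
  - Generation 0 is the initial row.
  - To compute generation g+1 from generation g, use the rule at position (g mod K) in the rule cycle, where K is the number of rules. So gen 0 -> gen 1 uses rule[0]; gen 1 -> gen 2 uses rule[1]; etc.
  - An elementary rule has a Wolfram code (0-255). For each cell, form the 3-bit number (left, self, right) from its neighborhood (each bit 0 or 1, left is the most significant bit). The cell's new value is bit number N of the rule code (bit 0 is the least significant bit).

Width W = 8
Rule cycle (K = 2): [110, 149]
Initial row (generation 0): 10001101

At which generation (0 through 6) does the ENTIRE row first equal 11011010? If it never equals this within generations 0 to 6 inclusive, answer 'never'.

Answer: 3

Derivation:
Gen 0: 10001101
Gen 1 (rule 110): 10011111
Gen 2 (rule 149): 11001110
Gen 3 (rule 110): 11011010
Gen 4 (rule 149): 00000011
Gen 5 (rule 110): 00000111
Gen 6 (rule 149): 11110010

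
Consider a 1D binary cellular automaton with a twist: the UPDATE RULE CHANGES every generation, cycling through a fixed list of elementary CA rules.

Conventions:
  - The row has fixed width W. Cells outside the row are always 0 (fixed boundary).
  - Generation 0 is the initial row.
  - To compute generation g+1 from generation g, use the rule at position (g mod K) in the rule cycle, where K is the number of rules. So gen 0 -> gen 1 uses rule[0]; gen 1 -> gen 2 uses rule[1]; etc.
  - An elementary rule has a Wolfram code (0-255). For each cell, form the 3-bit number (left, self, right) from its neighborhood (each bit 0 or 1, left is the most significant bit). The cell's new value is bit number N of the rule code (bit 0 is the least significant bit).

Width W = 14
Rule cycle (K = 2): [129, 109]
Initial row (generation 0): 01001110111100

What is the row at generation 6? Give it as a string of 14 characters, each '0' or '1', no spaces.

Answer: 11110100000010

Derivation:
Gen 0: 01001110111100
Gen 1 (rule 129): 00000100011001
Gen 2 (rule 109): 11110101011001
Gen 3 (rule 129): 01100000000000
Gen 4 (rule 109): 01101111111111
Gen 5 (rule 129): 00000111111110
Gen 6 (rule 109): 11110100000010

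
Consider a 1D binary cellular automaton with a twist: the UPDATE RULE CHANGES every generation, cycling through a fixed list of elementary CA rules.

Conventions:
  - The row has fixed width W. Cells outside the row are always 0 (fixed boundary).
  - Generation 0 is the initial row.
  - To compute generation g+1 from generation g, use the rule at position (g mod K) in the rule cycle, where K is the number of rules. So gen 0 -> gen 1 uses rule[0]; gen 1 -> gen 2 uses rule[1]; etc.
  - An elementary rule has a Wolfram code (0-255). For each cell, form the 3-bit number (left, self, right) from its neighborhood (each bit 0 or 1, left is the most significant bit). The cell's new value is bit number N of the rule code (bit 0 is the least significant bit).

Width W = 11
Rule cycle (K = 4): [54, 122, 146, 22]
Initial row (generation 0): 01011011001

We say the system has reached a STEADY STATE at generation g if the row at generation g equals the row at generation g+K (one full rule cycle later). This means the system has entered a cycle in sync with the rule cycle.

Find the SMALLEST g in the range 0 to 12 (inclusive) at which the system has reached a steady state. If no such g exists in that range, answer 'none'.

Answer: 7

Derivation:
Gen 0: 01011011001
Gen 1 (rule 54): 11100100111
Gen 2 (rule 122): 10111011101
Gen 3 (rule 146): 00010001000
Gen 4 (rule 22): 00111011100
Gen 5 (rule 54): 01000100010
Gen 6 (rule 122): 10101010101
Gen 7 (rule 146): 00000000000
Gen 8 (rule 22): 00000000000
Gen 9 (rule 54): 00000000000
Gen 10 (rule 122): 00000000000
Gen 11 (rule 146): 00000000000
Gen 12 (rule 22): 00000000000
Gen 13 (rule 54): 00000000000
Gen 14 (rule 122): 00000000000
Gen 15 (rule 146): 00000000000
Gen 16 (rule 22): 00000000000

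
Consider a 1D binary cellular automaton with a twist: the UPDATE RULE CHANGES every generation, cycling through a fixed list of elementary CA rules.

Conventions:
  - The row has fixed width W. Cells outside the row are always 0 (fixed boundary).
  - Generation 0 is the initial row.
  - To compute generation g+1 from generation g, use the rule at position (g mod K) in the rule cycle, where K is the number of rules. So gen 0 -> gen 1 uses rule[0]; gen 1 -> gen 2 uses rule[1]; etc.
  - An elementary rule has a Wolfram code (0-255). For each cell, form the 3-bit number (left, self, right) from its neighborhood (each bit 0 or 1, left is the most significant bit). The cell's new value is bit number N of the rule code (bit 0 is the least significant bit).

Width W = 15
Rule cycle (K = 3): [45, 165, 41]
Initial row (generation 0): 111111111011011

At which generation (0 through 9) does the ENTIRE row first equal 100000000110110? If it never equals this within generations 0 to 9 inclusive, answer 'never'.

Answer: 1

Derivation:
Gen 0: 111111111011011
Gen 1 (rule 45): 100000000110110
Gen 2 (rule 165): 101111110001000
Gen 3 (rule 41): 011000000100011
Gen 4 (rule 45): 010011110101010
Gen 5 (rule 165): 010001101111110
Gen 6 (rule 41): 000101011000000
Gen 7 (rule 45): 110111110011111
Gen 8 (rule 165): 001011100001110
Gen 9 (rule 41): 100110001101000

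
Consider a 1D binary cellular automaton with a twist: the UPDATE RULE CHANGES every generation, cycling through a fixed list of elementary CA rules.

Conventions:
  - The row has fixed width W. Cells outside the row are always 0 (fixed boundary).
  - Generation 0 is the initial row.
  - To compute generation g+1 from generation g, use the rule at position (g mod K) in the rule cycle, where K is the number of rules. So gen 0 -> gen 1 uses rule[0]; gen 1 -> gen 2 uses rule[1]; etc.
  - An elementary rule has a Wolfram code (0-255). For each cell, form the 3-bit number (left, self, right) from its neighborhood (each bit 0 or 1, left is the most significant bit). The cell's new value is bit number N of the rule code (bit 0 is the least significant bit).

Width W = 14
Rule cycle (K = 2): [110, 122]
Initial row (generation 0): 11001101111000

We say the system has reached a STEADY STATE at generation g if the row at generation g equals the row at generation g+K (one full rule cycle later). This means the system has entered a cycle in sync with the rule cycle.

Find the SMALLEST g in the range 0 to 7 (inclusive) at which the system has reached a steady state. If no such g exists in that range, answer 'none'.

Gen 0: 11001101111000
Gen 1 (rule 110): 11011111001000
Gen 2 (rule 122): 11110001110100
Gen 3 (rule 110): 10010011011100
Gen 4 (rule 122): 01101111110110
Gen 5 (rule 110): 11111000011110
Gen 6 (rule 122): 10001100110011
Gen 7 (rule 110): 10011101110111
Gen 8 (rule 122): 01110111011101
Gen 9 (rule 110): 11011101110111

Answer: none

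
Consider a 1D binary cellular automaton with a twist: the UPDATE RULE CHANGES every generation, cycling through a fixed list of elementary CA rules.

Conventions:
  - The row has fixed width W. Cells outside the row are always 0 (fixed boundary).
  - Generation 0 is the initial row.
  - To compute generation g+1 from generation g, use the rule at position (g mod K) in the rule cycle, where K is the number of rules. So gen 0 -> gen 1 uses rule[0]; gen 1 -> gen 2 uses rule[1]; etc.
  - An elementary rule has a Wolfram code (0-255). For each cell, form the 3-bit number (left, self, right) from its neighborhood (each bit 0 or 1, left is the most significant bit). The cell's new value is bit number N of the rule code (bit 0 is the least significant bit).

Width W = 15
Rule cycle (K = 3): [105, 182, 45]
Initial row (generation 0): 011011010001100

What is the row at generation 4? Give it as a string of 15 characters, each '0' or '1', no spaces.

Gen 0: 011011010001100
Gen 1 (rule 105): 011111100101101
Gen 2 (rule 182): 101111011110011
Gen 3 (rule 45): 111000110000010
Gen 4 (rule 105): 101010110111000

Answer: 101010110111000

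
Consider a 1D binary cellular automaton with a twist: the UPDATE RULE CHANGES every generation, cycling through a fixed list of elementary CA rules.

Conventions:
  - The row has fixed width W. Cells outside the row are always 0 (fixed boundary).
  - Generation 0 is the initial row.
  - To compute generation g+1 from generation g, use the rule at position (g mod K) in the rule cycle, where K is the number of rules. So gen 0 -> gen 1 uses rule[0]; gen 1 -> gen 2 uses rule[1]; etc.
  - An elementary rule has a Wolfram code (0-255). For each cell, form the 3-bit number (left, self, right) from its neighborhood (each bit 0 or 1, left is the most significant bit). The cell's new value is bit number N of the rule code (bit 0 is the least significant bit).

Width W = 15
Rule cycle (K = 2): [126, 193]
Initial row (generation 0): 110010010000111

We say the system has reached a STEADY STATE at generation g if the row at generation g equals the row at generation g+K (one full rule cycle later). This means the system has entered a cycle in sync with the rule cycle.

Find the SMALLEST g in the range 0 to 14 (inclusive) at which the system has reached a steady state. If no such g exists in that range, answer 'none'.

Gen 0: 110010010000111
Gen 1 (rule 126): 111111111001101
Gen 2 (rule 193): 011111111000100
Gen 3 (rule 126): 110000001101110
Gen 4 (rule 193): 010111100100110
Gen 5 (rule 126): 111100111111111
Gen 6 (rule 193): 011100011111111
Gen 7 (rule 126): 110110110000001
Gen 8 (rule 193): 010010010111100
Gen 9 (rule 126): 111111111100110
Gen 10 (rule 193): 011111111100010
Gen 11 (rule 126): 110000000110111
Gen 12 (rule 193): 010111110010011
Gen 13 (rule 126): 111100011111111
Gen 14 (rule 193): 011101001111111
Gen 15 (rule 126): 110111111000001
Gen 16 (rule 193): 010011111011100

Answer: none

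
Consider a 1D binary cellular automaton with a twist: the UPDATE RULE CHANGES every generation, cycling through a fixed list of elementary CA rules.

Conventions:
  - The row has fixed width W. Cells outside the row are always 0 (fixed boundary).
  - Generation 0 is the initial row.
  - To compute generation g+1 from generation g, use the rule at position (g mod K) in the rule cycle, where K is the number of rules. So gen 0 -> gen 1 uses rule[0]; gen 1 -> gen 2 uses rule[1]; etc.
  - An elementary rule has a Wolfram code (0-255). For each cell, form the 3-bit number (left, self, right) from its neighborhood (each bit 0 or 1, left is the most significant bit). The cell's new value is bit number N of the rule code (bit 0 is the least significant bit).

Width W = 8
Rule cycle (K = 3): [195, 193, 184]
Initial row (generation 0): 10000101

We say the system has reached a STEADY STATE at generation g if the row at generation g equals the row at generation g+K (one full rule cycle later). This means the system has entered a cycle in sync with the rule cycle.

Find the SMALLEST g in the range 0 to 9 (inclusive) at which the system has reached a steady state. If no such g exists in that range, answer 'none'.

Gen 0: 10000101
Gen 1 (rule 195): 00111000
Gen 2 (rule 193): 10011011
Gen 3 (rule 184): 01010110
Gen 4 (rule 195): 10000010
Gen 5 (rule 193): 00111000
Gen 6 (rule 184): 00110100
Gen 7 (rule 195): 11010001
Gen 8 (rule 193): 01000100
Gen 9 (rule 184): 00100010
Gen 10 (rule 195): 11001100
Gen 11 (rule 193): 01000101
Gen 12 (rule 184): 00100010

Answer: 9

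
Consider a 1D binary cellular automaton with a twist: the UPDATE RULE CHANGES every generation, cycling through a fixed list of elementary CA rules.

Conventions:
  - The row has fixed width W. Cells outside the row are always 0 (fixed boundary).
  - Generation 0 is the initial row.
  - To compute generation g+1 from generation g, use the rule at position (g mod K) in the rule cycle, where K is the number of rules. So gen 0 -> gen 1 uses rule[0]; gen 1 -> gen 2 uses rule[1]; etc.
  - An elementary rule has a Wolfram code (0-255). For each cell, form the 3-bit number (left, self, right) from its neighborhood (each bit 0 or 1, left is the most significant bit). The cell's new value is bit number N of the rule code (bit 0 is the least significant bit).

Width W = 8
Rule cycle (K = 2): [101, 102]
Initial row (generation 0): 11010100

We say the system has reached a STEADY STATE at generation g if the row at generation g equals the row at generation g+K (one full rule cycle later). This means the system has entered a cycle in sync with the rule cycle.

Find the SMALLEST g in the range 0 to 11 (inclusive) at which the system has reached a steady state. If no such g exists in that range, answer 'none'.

Answer: none

Derivation:
Gen 0: 11010100
Gen 1 (rule 101): 01111101
Gen 2 (rule 102): 10000111
Gen 3 (rule 101): 10110001
Gen 4 (rule 102): 11010011
Gen 5 (rule 101): 01110001
Gen 6 (rule 102): 10010011
Gen 7 (rule 101): 10010001
Gen 8 (rule 102): 10110011
Gen 9 (rule 101): 11010001
Gen 10 (rule 102): 01110011
Gen 11 (rule 101): 00010001
Gen 12 (rule 102): 00110011
Gen 13 (rule 101): 10010001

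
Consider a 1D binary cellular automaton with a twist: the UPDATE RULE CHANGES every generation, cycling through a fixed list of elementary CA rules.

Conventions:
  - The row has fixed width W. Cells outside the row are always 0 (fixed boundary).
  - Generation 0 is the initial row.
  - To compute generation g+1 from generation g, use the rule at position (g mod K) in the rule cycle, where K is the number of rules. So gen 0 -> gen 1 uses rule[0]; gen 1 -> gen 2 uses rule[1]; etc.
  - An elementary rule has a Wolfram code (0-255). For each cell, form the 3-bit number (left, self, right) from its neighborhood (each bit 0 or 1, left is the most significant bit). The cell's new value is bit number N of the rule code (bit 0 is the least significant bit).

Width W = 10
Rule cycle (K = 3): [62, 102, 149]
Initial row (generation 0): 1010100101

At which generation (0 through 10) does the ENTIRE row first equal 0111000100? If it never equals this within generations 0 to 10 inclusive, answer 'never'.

Gen 0: 1010100101
Gen 1 (rule 62): 1111111111
Gen 2 (rule 102): 0000000001
Gen 3 (rule 149): 1111111101
Gen 4 (rule 62): 1000000011
Gen 5 (rule 102): 1000000101
Gen 6 (rule 149): 1111110101
Gen 7 (rule 62): 1000001111
Gen 8 (rule 102): 1000010001
Gen 9 (rule 149): 1111011101
Gen 10 (rule 62): 1000110011

Answer: never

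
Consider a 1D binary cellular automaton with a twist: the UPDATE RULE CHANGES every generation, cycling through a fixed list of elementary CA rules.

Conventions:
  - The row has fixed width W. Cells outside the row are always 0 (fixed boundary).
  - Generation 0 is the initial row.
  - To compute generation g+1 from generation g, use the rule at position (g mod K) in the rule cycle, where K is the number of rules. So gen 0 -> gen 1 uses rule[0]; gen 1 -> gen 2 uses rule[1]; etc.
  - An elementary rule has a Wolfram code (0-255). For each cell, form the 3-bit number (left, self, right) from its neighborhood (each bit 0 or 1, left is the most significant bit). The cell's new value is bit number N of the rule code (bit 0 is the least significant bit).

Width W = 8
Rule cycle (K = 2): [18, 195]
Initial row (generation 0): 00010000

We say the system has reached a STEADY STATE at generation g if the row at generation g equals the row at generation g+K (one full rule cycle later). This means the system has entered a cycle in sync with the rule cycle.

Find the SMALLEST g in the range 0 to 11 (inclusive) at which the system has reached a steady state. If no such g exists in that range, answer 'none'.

Gen 0: 00010000
Gen 1 (rule 18): 00101000
Gen 2 (rule 195): 11000011
Gen 3 (rule 18): 00100100
Gen 4 (rule 195): 11001001
Gen 5 (rule 18): 00110110
Gen 6 (rule 195): 11010010
Gen 7 (rule 18): 00001101
Gen 8 (rule 195): 11110100
Gen 9 (rule 18): 00000010
Gen 10 (rule 195): 11111100
Gen 11 (rule 18): 00000010
Gen 12 (rule 195): 11111100
Gen 13 (rule 18): 00000010

Answer: 9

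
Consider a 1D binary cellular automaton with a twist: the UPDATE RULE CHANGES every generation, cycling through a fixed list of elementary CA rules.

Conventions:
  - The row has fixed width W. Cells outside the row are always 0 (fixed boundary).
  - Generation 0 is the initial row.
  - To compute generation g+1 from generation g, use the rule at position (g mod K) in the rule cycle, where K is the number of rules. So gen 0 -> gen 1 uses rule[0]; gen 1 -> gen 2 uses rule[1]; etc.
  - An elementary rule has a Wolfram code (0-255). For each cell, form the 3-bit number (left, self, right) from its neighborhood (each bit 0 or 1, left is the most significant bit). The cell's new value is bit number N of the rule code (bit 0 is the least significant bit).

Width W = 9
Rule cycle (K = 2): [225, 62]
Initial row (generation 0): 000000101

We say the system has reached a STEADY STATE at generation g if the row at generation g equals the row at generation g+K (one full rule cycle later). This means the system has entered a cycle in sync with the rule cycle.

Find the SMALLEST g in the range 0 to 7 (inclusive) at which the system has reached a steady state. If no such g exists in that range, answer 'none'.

Gen 0: 000000101
Gen 1 (rule 225): 111110010
Gen 2 (rule 62): 100001111
Gen 3 (rule 225): 001100111
Gen 4 (rule 62): 011011100
Gen 5 (rule 225): 001101101
Gen 6 (rule 62): 011011011
Gen 7 (rule 225): 001101101
Gen 8 (rule 62): 011011011
Gen 9 (rule 225): 001101101

Answer: 5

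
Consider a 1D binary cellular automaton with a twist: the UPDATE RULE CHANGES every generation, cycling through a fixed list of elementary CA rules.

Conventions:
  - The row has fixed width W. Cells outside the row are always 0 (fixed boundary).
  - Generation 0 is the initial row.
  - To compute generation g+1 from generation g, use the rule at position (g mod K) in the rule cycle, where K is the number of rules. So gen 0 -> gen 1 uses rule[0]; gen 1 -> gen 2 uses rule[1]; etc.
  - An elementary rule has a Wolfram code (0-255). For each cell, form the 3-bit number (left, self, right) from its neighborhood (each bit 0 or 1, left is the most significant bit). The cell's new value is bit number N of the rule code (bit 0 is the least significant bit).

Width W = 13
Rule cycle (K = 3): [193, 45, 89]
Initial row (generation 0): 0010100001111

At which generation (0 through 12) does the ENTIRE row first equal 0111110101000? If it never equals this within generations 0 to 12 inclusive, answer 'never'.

Gen 0: 0010100001111
Gen 1 (rule 193): 1000001100111
Gen 2 (rule 45): 1011101000100
Gen 3 (rule 89): 0010100110011
Gen 4 (rule 193): 1000000010001
Gen 5 (rule 45): 1011111010101
Gen 6 (rule 89): 0010001000000
Gen 7 (rule 193): 1000100011111
Gen 8 (rule 45): 1010101010000
Gen 9 (rule 89): 0000000001111
Gen 10 (rule 193): 1111111100111
Gen 11 (rule 45): 1000000000100
Gen 12 (rule 89): 0111111110011

Answer: never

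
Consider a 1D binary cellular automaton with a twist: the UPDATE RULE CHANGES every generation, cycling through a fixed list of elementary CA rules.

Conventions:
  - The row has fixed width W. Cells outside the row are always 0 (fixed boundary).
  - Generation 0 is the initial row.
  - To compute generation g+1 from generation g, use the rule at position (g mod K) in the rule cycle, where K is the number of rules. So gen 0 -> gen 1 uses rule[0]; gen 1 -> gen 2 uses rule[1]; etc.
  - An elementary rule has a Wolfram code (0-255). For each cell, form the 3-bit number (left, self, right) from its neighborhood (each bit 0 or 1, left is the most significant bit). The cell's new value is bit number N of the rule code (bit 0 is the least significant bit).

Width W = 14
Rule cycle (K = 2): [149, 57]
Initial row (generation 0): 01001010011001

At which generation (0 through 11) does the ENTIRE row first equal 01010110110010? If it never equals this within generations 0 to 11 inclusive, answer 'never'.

Gen 0: 01001010011001
Gen 1 (rule 149): 01101011000101
Gen 2 (rule 57): 01010110110010
Gen 3 (rule 149): 01010000001011
Gen 4 (rule 57): 00101111100110
Gen 5 (rule 149): 10100111010001
Gen 6 (rule 57): 01010100101100
Gen 7 (rule 149): 01010110100011
Gen 8 (rule 57): 00101101011010
Gen 9 (rule 149): 10100001000011
Gen 10 (rule 57): 01011100111010
Gen 11 (rule 149): 01001010010011

Answer: 2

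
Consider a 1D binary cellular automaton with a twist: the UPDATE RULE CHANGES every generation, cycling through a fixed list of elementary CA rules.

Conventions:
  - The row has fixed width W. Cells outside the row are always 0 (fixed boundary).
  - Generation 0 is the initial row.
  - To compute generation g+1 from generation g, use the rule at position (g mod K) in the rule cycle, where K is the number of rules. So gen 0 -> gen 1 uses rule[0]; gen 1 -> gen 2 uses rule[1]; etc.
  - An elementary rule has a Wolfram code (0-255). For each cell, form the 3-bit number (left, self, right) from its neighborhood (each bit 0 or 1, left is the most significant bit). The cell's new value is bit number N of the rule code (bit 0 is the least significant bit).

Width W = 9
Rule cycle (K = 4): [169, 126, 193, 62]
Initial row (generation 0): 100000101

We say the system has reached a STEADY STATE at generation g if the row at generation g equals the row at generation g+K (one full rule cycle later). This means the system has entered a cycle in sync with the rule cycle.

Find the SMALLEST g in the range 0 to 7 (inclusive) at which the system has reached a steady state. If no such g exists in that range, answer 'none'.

Answer: none

Derivation:
Gen 0: 100000101
Gen 1 (rule 169): 001110010
Gen 2 (rule 126): 011011111
Gen 3 (rule 193): 001001111
Gen 4 (rule 62): 011111000
Gen 5 (rule 169): 011110011
Gen 6 (rule 126): 110011111
Gen 7 (rule 193): 010001111
Gen 8 (rule 62): 111011000
Gen 9 (rule 169): 110110011
Gen 10 (rule 126): 111111111
Gen 11 (rule 193): 011111111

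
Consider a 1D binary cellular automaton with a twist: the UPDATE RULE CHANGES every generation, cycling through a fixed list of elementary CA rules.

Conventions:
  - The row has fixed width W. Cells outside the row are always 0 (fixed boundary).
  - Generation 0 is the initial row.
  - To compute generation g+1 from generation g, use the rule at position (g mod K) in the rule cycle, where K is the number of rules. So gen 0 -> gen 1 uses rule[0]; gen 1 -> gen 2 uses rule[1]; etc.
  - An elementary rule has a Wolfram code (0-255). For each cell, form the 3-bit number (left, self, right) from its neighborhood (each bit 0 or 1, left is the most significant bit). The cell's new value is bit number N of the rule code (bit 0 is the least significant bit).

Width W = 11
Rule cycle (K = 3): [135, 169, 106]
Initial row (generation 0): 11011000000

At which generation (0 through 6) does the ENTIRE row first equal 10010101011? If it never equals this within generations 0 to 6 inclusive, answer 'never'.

Answer: never

Derivation:
Gen 0: 11011000000
Gen 1 (rule 135): 00000011111
Gen 2 (rule 169): 11111011110
Gen 3 (rule 106): 10001110010
Gen 4 (rule 135): 10110100110
Gen 5 (rule 169): 01101000100
Gen 6 (rule 106): 11110001000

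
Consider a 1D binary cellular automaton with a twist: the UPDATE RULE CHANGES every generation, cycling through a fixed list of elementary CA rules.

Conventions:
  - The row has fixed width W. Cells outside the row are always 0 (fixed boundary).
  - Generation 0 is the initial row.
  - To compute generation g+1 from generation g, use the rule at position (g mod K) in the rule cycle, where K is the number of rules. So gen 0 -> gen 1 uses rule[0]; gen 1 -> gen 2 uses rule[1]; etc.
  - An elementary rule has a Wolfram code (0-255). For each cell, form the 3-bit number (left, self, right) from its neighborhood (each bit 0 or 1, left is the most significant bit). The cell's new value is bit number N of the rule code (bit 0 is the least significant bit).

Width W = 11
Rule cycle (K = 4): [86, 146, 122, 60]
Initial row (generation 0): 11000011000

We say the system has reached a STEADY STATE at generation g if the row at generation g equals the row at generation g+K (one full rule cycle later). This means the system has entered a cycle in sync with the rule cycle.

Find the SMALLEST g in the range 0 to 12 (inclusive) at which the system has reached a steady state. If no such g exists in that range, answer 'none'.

Gen 0: 11000011000
Gen 1 (rule 86): 01100101100
Gen 2 (rule 146): 10011000010
Gen 3 (rule 122): 01111100101
Gen 4 (rule 60): 01000010111
Gen 5 (rule 86): 11100110001
Gen 6 (rule 146): 01011001010
Gen 7 (rule 122): 10111110101
Gen 8 (rule 60): 11100001111
Gen 9 (rule 86): 00110010001
Gen 10 (rule 146): 01001101010
Gen 11 (rule 122): 10111110101
Gen 12 (rule 60): 11100001111
Gen 13 (rule 86): 00110010001
Gen 14 (rule 146): 01001101010
Gen 15 (rule 122): 10111110101
Gen 16 (rule 60): 11100001111

Answer: 7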